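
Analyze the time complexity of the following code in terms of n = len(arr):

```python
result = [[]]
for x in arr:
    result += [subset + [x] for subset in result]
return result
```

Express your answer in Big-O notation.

This is subset (power-set) generation — 2^n subsets, each materialised as a list of up to n elements. Time complexity: O(n · 2^n).

Answer: O(n · 2^n)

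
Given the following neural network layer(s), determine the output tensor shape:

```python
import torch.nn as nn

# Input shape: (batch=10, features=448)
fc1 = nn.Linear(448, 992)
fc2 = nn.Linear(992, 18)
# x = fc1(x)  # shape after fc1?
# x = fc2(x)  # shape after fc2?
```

Input: (10, 448) -> after fc1: (10, 992) -> Output: (10, 18)

Answer: (10, 18)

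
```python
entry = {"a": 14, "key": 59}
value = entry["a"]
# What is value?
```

Trace:
`entry = {"a": 14, "key": 59}` → entry = {'a': 14, 'key': 59}
`value = entry["a"]` → value = 14
So value = 14

Answer: 14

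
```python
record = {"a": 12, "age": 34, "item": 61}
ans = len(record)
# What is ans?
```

Trace:
`record = {"a": 12, "age": 34, "item": 61}` → record = {'a': 12, 'age': 34, 'item': 61}
`ans = len(record)` → ans = 3
So ans = 3

Answer: 3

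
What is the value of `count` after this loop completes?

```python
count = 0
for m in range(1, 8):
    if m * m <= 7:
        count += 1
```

Count numbers where m² ≤ 7
`count` takes the values: 0 → 1 → 2

Answer: 2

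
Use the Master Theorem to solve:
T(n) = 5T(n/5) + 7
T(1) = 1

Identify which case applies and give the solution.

a=5, b=5, f(n)=7. log_5(5) = 1. Since c=0 < 1, Case 1 applies: T(n) = Θ(n^log_b(a)) = O(n).

Answer: O(n) - Case 1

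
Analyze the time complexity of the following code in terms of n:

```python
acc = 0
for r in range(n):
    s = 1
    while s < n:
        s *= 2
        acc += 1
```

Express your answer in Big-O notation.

Each loop level contributes: n × log n. Multiplying the contributions gives O(n log n).

Answer: O(n log n)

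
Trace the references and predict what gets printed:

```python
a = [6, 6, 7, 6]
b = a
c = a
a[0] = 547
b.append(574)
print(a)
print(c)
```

Key concept: multiple aliases.
Step by step:
`a = [6, 6, 7, 6]` → a = [6, 6, 7, 6]
`b = a` → b = [6, 6, 7, 6] (same object as a)
`c = a` → c = [6, 6, 7, 6] (same object as a, b)
`a[0] = 547` → a = [547, 6, 7, 6] (same object as b, c); b = [547, 6, 7, 6] (same object as a, c); c = [547, 6, 7, 6] (same object as a, b)
`b.append(574)` → a = [547, 6, 7, 6, 574] (same object as b, c); b = [547, 6, 7, 6, 574] (same object as a, c); c = [547, 6, 7, 6, 574] (same object as a, b)
`print(a)` → prints [547, 6, 7, 6, 574]
`print(c)` → prints [547, 6, 7, 6, 574]

Answer:
[547, 6, 7, 6, 574]
[547, 6, 7, 6, 574]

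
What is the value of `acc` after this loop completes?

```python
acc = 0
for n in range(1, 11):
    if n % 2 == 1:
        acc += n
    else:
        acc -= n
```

Add odd, subtract even
`acc` takes the values: 0 → 1 → -1 → 2 → -2 → 3 → -3 → 4 → -4 → 5 → -5

Answer: -5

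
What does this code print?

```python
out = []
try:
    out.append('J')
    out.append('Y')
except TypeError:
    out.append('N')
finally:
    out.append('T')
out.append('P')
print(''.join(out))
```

Execution trace: 'J' (try body) → 'Y' (try body, no exception) → 'T' (finally) → 'P' (after the try/except). Output: JYTP

Answer: JYTP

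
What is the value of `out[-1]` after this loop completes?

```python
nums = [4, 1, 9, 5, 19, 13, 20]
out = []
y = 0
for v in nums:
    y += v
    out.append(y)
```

Cumulative sum ends at 71
`out` takes the values: [] → [4] → [4, 5] → [4, 5, 14] → [4, 5, 14, 19] → [4, 5, 14, 19, 38] → [4, 5, 14, 19, 38, 51] → [4, 5, 14, 19, 38, 51, 71]
So `out[-1]` = 71

Answer: 71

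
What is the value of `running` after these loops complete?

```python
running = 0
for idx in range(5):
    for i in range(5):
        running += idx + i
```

Sum of all idx+i for idx,i in 5x5
`running` takes the values: 0 → 1 → 3 → 6 → 10 → 11 → 13 → 16 → 20 → 25 → 27 → 30 → 34 → 39 → 45 → 48 → 52 → 57 → 63 → 70 → 74 → 79 → 85 → 92 → 100

Answer: 100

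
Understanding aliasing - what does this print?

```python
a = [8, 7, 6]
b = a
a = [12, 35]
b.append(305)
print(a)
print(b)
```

Key concept: rebinding vs mutation: a is rebound to a new list, b still points at the original.
Step by step:
`a = [8, 7, 6]` → a = [8, 7, 6]
`b = a` → b = [8, 7, 6] (same object as a)
`a = [12, 35]` → a = [12, 35]
`b.append(305)` → b = [8, 7, 6, 305]
`print(a)` → prints [12, 35]
`print(b)` → prints [8, 7, 6, 305]

Answer:
[12, 35]
[8, 7, 6, 305]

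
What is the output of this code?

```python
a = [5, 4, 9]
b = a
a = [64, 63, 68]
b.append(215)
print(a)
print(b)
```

Key concept: rebinding vs mutation: a is rebound to a new list, b still points at the original.
Step by step:
`a = [5, 4, 9]` → a = [5, 4, 9]
`b = a` → b = [5, 4, 9] (same object as a)
`a = [64, 63, 68]` → a = [64, 63, 68]
`b.append(215)` → b = [5, 4, 9, 215]
`print(a)` → prints [64, 63, 68]
`print(b)` → prints [5, 4, 9, 215]

Answer:
[64, 63, 68]
[5, 4, 9, 215]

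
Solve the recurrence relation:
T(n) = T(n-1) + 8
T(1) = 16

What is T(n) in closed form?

Unrolling: T(n) = T(1) + 8·(n-1) = 16 + 8(n-1) = 8n + 8.

Answer: T(n) = 8n + 8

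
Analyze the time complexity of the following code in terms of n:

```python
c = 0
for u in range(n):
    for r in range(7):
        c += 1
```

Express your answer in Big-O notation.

Each loop level contributes: n × 1. Multiplying the contributions gives O(n).

Answer: O(n)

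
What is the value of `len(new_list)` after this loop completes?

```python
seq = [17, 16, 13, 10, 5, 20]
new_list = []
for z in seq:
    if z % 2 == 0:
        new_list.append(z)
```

Count even numbers in [17, 16, 13, 10, 5, 20]
`new_list` takes the values: [] → [16] → [16, 10] → [16, 10, 20]
So `len(new_list)` = 3

Answer: 3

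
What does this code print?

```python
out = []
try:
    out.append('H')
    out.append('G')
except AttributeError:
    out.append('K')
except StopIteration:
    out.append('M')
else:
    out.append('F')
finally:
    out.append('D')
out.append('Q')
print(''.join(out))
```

Execution trace: 'H' (try body) → 'G' (try body, no exception) → 'F' (else) → 'D' (finally) → 'Q' (after the try/except). Output: HGFDQ

Answer: HGFDQ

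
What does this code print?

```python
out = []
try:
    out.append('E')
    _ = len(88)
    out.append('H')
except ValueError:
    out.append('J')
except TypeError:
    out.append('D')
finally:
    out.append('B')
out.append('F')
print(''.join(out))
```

Execution trace: 'E' (try body) → 'D' (except TypeError) → 'B' (finally) → 'F' (after the try/except). Output: EDBF

Answer: EDBF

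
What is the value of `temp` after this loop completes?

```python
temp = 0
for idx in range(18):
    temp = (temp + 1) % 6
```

Increment mod 6, 18 times = 0
`temp` takes the values: 0 → 1 → 2 → 3 → 4 → 5 → 0 → 1 → 2 → 3 → 4 → 5 → 0 → 1 → 2 → 3 → 4 → 5 → 0

Answer: 0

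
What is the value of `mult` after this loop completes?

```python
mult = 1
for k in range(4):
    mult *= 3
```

3^4 = 81
`mult` takes the values: 1 → 3 → 9 → 27 → 81

Answer: 81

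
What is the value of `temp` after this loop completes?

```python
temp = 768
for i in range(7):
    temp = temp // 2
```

Halve 7 times: 768 // 2^7 = 6
`temp` takes the values: 768 → 384 → 192 → 96 → 48 → 24 → 12 → 6

Answer: 6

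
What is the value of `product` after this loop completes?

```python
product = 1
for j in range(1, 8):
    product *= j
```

7! = 5040
`product` takes the values: 1 → 2 → 6 → 24 → 120 → 720 → 5040

Answer: 5040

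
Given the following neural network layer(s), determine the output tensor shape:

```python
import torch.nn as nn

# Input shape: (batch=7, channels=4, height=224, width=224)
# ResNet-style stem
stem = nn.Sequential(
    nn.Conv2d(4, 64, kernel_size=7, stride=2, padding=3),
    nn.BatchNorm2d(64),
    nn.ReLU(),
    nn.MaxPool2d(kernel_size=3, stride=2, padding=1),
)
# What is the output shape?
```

Input: (7, 4, 224, 224) -> after Conv2d 7x7 stride=2: (7, 64, 112, 112) -> Output: (7, 64, 56, 56)

Answer: (7, 64, 56, 56)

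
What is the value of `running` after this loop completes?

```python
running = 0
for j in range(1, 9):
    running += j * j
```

Sum of squares 1² to 8² = 204
`running` takes the values: 0 → 1 → 5 → 14 → 30 → 55 → 91 → 140 → 204

Answer: 204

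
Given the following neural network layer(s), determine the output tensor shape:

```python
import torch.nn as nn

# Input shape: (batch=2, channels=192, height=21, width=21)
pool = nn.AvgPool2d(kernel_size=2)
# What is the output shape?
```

Input: (2, 192, 21, 21) -> Output: (2, 192, 10, 10)

Answer: (2, 192, 10, 10)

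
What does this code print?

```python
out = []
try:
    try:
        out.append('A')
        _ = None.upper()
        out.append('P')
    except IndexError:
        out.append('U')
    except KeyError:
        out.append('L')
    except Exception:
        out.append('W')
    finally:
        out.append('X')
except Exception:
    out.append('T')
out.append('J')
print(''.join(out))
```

Execution trace: 'A' (inner try body) → 'W' (inner except Exception) → 'X' (inner finally) → 'J' (after the try/except). Output: AWXJ

Answer: AWXJ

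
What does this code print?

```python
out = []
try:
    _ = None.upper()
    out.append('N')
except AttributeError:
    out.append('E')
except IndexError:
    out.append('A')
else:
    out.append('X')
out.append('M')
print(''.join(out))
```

Execution trace: 'E' (except AttributeError) → 'M' (after the try/except). Output: EM

Answer: EM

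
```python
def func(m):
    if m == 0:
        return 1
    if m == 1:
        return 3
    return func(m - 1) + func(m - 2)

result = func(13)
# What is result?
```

Build up from base cases: func(0)=1, func(1)=3, func(2)=4, func(3)=7, func(4)=11, func(5)=18, func(6)=29, ..., func(13)=843

Answer: 843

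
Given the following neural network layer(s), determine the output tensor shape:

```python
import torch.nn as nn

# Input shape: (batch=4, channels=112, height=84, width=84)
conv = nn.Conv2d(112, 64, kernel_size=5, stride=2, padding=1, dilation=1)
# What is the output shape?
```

Input: (4, 112, 84, 84) -> Output: (4, 64, 41, 41)

Answer: (4, 64, 41, 41)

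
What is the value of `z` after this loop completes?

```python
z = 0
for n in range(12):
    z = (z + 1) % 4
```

Increment mod 4, 12 times = 0
`z` takes the values: 0 → 1 → 2 → 3 → 0 → 1 → 2 → 3 → 0 → 1 → 2 → 3 → 0

Answer: 0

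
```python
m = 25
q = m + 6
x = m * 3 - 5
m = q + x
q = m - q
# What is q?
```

Trace:
`m = 25` → m = 25
`q = m + 6` → q = 31
`x = m * 3 - 5` → x = 70
`m = q + x` → m = 101
`q = m - q` → q = 70
So q = 70

Answer: 70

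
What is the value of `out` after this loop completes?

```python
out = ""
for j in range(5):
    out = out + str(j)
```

Concatenate digits 0 to 4
`out` takes the values: "" → "0" → "01" → "012" → "0123" → "01234"

Answer: "01234"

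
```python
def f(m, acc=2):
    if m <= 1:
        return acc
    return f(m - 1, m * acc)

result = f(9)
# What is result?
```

Accumulator trace (n, acc): (9, 2) -> (8, 18) -> (7, 144) -> (6, 1008) -> (5, 6048) -> (4, 30240) -> (3, 120960) -> (2, 362880) -> (1, 725760) -> return 725760

Answer: 725760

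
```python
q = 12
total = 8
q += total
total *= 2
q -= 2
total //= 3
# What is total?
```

Trace:
`q = 12` → q = 12
`total = 8` → total = 8
`q += total` → q = 20
`total *= 2` → total = 16
`q -= 2` → q = 18
`total //= 3` → total = 5
So total = 5

Answer: 5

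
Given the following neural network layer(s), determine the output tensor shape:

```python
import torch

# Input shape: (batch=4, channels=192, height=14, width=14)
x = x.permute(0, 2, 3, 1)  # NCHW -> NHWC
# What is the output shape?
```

Input: (4, 192, 14, 14) -> Output: (4, 14, 14, 192)

Answer: (4, 14, 14, 192)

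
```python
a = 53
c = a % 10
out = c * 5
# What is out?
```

Trace:
`a = 53` → a = 53
`c = a % 10` → c = 3
`out = c * 5` → out = 15
So out = 15

Answer: 15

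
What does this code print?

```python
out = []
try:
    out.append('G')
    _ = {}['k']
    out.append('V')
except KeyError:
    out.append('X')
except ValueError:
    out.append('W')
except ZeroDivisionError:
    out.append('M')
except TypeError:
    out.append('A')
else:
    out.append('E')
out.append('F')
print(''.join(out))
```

Execution trace: 'G' (try body) → 'X' (except KeyError) → 'F' (after the try/except). Output: GXF

Answer: GXF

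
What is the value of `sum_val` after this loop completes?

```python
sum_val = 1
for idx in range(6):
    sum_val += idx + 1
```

Start at 1, add 1 to 6 = 22
`sum_val` takes the values: 1 → 2 → 4 → 7 → 11 → 16 → 22

Answer: 22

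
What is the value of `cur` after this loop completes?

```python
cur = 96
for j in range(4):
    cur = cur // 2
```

Halve 4 times: 96 // 2^4 = 6
`cur` takes the values: 96 → 48 → 24 → 12 → 6

Answer: 6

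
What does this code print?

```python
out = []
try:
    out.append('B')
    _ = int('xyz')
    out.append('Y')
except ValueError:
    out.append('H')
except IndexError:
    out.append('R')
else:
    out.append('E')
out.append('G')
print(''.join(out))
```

Execution trace: 'B' (try body) → 'H' (except ValueError) → 'G' (after the try/except). Output: BHG

Answer: BHG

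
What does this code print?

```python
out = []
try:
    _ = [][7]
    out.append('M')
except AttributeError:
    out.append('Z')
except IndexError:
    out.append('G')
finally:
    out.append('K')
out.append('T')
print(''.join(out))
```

Execution trace: 'G' (except IndexError) → 'K' (finally) → 'T' (after the try/except). Output: GKT

Answer: GKT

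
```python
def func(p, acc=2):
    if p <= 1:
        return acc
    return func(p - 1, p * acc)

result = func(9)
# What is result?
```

Accumulator trace (n, acc): (9, 2) -> (8, 18) -> (7, 144) -> (6, 1008) -> (5, 6048) -> (4, 30240) -> (3, 120960) -> (2, 362880) -> (1, 725760) -> return 725760

Answer: 725760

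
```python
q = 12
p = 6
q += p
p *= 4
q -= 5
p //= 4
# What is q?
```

Trace:
`q = 12` → q = 12
`p = 6` → p = 6
`q += p` → q = 18
`p *= 4` → p = 24
`q -= 5` → q = 13
`p //= 4` → p = 6
So q = 13

Answer: 13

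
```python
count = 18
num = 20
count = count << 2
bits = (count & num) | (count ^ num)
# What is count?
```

Trace:
`count = 18` → count = 18
`num = 20` → num = 20
`count = count << 2` → count = 72
`bits = (count & num) | (count ^ num)` → bits = 92
So count = 72

Answer: 72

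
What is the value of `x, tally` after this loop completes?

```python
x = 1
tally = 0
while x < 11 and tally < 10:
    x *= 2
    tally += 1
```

Double until >= 11 or 10 iterations
`x, tally` takes the values: (1, 0) → (2, 0) → (2, 1) → (4, 1) → (4, 2) → (8, 2) → (8, 3) → (16, 3) → (16, 4)

Answer: 16, 4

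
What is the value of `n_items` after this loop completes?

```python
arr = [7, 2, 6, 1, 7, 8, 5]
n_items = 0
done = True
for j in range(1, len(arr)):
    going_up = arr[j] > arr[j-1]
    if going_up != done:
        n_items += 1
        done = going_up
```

Count direction changes in [7, 2, 6, 1, 7, 8, 5]
`n_items` takes the values: 0 → 1 → 2 → 3 → 4 → 5

Answer: 5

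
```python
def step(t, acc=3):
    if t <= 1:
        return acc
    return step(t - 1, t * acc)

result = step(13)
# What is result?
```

Accumulator trace (n, acc): (13, 3) -> (12, 39) -> (11, 468) -> (10, 5148) -> (9, 51480) -> (8, 463320) -> (7, 3706560) -> (6, 25945920) -> (5, 155675520) -> (4, 778377600) -> (3, 3113510400) -> (2, 9340531200) -> (1, 18681062400) -> return 18681062400

Answer: 18681062400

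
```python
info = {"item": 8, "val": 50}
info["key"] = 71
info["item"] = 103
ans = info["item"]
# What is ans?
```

Trace:
`info = {"item": 8, "val": 50}` → info = {'item': 8, 'val': 50}
`info["key"] = 71` → info = {'item': 8, 'val': 50, 'key': 71}
`info["item"] = 103` → info = {'item': 103, 'val': 50, 'key': 71}
`ans = info["item"]` → ans = 103
So ans = 103

Answer: 103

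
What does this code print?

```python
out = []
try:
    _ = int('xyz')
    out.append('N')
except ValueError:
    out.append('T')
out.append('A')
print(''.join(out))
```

Execution trace: 'T' (except ValueError) → 'A' (after the try/except). Output: TA

Answer: TA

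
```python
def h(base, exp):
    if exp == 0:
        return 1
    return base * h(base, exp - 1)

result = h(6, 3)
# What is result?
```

h(6, 3) = 6 * 6 * 6 = 216

Answer: 216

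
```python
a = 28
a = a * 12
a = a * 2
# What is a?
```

Trace:
`a = 28` → a = 28
`a = a * 12` → a = 336
`a = a * 2` → a = 672
So a = 672

Answer: 672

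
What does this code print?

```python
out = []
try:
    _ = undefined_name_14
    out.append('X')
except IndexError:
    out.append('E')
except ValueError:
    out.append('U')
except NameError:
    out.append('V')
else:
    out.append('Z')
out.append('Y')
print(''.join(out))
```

Execution trace: 'V' (except NameError) → 'Y' (after the try/except). Output: VY

Answer: VY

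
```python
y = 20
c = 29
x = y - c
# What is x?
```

Trace:
`y = 20` → y = 20
`c = 29` → c = 29
`x = y - c` → x = -9
So x = -9

Answer: -9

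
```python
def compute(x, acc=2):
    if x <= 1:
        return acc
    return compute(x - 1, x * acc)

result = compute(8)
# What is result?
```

Accumulator trace (n, acc): (8, 2) -> (7, 16) -> (6, 112) -> (5, 672) -> (4, 3360) -> (3, 13440) -> (2, 40320) -> (1, 80640) -> return 80640

Answer: 80640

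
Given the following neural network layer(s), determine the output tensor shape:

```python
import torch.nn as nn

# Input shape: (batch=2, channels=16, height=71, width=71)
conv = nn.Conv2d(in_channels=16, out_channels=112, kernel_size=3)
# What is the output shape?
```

Input: (2, 16, 71, 71) -> Output: (2, 112, 69, 69)

Answer: (2, 112, 69, 69)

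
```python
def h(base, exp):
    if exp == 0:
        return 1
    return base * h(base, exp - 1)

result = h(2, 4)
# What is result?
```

h(2, 4) = 2 * 2 * 2 * 2 = 16

Answer: 16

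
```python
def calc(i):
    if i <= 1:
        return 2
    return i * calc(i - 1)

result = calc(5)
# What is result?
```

calc(5) = 5 * 4 * 3 * 2 * 2 = 240

Answer: 240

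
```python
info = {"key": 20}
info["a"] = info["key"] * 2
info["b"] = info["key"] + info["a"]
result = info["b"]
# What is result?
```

Trace:
`info = {"key": 20}` → info = {'key': 20}
`info["a"] = info["key"] * 2` → info = {'key': 20, 'a': 40}
`info["b"] = info["key"] + info["a"]` → info = {'key': 20, 'a': 40, 'b': 60}
`result = info["b"]` → result = 60
So result = 60

Answer: 60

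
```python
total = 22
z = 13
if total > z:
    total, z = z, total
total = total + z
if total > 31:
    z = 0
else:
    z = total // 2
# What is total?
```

Trace:
`total = 22` → total = 22
`z = 13` → z = 13
`if total > z: ...` → total > z is True → total = 13; z = 22
`total = total + z` → total = 35
`if total > 31: ...` → total > 31 is True → z = 0
So total = 35

Answer: 35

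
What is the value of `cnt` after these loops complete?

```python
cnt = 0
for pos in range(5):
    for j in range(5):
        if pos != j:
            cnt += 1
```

5² - 5 (exclude diagonal)
`cnt` takes the values: 0 → 1 → 2 → 3 → 4 → 5 → 6 → 7 → 8 → 9 → 10 → 11 → 12 → 13 → 14 → 15 → 16 → 17 → 18 → 19 → 20

Answer: 20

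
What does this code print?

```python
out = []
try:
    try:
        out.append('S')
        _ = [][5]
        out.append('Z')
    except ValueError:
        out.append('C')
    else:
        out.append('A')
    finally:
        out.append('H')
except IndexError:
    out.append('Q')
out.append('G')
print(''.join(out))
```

Execution trace: 'S' (try body) → 'H' (finally) → 'Q' (outer except IndexError) → 'G' (after the try/except). Output: SHQG

Answer: SHQG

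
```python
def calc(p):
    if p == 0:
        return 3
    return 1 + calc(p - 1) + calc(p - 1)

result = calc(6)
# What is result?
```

calc(p) = 1 + 2·calc(p-1), calc(0)=3. Closed form: (3+1)·2^6 - 1 = 255.

Answer: 255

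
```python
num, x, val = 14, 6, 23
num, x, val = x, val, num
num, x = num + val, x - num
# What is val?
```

Trace:
`num, x, val = 14, 6, 23` → num = 14; x = 6; val = 23
`num, x, val = x, val, num` → num = 6; x = 23; val = 14
`num, x = num + val, x - num` → num = 20; x = 17
So val = 14

Answer: 14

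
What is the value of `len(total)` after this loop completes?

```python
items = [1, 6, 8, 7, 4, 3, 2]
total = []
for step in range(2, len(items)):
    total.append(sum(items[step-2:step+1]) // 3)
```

Number of 3-element averages
`total` takes the values: [] → [5] → [5, 7] → [5, 7, 6] → [5, 7, 6, 4] → [5, 7, 6, 4, 3]
So `len(total)` = 5

Answer: 5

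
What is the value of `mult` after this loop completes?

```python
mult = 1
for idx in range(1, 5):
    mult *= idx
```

4! = 24
`mult` takes the values: 1 → 2 → 6 → 24

Answer: 24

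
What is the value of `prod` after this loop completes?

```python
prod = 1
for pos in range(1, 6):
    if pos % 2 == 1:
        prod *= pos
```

Product of odd numbers 1 to 5
`prod` takes the values: 1 → 3 → 15

Answer: 15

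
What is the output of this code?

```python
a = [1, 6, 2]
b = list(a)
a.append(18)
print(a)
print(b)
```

Key concept: list() constructor creates copy.
Step by step:
`a = [1, 6, 2]` → a = [1, 6, 2]
`b = list(a)` → b = [1, 6, 2]
`a.append(18)` → a = [1, 6, 2, 18]
`print(a)` → prints [1, 6, 2, 18]
`print(b)` → prints [1, 6, 2]

Answer:
[1, 6, 2, 18]
[1, 6, 2]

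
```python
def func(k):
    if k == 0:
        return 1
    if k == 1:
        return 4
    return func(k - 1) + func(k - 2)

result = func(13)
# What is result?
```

Build up from base cases: func(0)=1, func(1)=4, func(2)=5, func(3)=9, func(4)=14, func(5)=23, func(6)=37, ..., func(13)=1076

Answer: 1076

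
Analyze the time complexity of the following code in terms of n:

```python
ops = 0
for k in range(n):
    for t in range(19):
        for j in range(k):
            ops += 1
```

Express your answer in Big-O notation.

Each loop level contributes: n × 1 × n. Multiplying the contributions gives O(n^2).

Answer: O(n^2)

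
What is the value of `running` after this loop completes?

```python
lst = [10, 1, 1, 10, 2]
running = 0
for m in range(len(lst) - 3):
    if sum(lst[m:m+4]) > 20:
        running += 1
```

Count windows with sum > 20
`running` takes the values: 0 → 1

Answer: 1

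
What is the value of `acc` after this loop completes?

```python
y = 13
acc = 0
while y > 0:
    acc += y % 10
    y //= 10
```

Sum digits of 13
`acc` takes the values: 0 → 3 → 4

Answer: 4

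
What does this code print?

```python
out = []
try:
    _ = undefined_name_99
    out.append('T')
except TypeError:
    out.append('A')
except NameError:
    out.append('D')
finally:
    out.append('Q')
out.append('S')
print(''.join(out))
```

Execution trace: 'D' (except NameError) → 'Q' (finally) → 'S' (after the try/except). Output: DQS

Answer: DQS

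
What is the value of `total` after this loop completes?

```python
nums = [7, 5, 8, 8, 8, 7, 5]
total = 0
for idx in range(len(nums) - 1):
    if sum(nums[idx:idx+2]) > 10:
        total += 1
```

Count windows with sum > 10
`total` takes the values: 0 → 1 → 2 → 3 → 4 → 5 → 6

Answer: 6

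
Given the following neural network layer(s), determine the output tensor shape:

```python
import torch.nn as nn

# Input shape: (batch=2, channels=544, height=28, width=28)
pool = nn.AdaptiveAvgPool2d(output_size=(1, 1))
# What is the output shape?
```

Input: (2, 544, 28, 28) -> Output: (2, 544, 1, 1)

Answer: (2, 544, 1, 1)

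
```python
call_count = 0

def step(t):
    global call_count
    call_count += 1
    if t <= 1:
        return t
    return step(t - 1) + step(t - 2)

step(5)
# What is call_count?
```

Calls(t) = 1 + Calls(t-1) + Calls(t-2); Calls(0)=Calls(1)=1. For t=5 this gives 15.

Answer: 15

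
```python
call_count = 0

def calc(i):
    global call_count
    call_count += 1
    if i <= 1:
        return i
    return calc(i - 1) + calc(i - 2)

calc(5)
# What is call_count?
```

Calls(i) = 1 + Calls(i-1) + Calls(i-2); Calls(0)=Calls(1)=1. For i=5 this gives 15.

Answer: 15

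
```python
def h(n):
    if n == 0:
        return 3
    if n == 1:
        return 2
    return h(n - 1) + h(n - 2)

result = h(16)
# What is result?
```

Build up from base cases: h(0)=3, h(1)=2, h(2)=5, h(3)=7, h(4)=12, h(5)=19, h(6)=31, ..., h(16)=3804

Answer: 3804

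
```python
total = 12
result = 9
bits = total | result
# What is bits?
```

Trace:
`total = 12` → total = 12
`result = 9` → result = 9
`bits = total | result` → bits = 13
So bits = 13

Answer: 13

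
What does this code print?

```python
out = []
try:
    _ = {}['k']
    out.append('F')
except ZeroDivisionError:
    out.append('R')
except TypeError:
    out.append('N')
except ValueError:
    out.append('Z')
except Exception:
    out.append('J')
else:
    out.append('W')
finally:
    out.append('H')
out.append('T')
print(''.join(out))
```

Execution trace: 'J' (except Exception) → 'H' (finally) → 'T' (after the try/except). Output: JHT

Answer: JHT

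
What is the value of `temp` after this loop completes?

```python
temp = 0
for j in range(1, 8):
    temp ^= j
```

XOR of 1 to 7
`temp` takes the values: 0 → 1 → 3 → 0 → 4 → 1 → 7 → 0

Answer: 0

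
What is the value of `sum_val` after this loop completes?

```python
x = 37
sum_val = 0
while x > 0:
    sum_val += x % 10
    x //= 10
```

Sum digits of 37
`sum_val` takes the values: 0 → 7 → 10

Answer: 10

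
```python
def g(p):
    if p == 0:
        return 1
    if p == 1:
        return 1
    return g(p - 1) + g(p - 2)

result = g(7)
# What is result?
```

Build up from base cases: g(0)=1, g(1)=1, g(2)=2, g(3)=3, g(4)=5, g(5)=8, g(6)=13, ..., g(7)=21

Answer: 21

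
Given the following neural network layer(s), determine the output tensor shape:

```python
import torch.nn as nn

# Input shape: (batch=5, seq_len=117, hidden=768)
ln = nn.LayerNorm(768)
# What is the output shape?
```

Input: (5, 117, 768) -> Output: (5, 117, 768)

Answer: (5, 117, 768)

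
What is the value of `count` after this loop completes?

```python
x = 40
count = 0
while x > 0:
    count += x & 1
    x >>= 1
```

Count set bits in 40 (binary: 0b101000)
`count` takes the values: 0 → 1 → 2

Answer: 2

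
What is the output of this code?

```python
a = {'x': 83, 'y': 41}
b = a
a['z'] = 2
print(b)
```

Key concept: dict aliasing.
Step by step:
`a = {'x': 83, 'y': 41}` → a = {'x': 83, 'y': 41}
`b = a` → b = {'x': 83, 'y': 41} (same object as a)
`a['z'] = 2` → a = {'x': 83, 'y': 41, 'z': 2} (same object as b); b = {'x': 83, 'y': 41, 'z': 2} (same object as a)
`print(b)` → prints {'x': 83, 'y': 41, 'z': 2}

Answer: {'x': 83, 'y': 41, 'z': 2}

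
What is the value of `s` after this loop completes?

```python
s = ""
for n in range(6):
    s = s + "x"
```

Repeat 'x' 6 times
`s` takes the values: "" → "x" → "xx" → "xxx" → "xxxx" → "xxxxx" → "xxxxxx"

Answer: "xxxxxx"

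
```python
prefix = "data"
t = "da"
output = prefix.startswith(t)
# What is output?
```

Trace:
`prefix = "data"` → prefix = 'data'
`t = "da"` → t = 'da'
`output = prefix.startswith(t)` → output = True
So output = True

Answer: True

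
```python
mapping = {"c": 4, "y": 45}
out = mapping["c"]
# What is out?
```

Trace:
`mapping = {"c": 4, "y": 45}` → mapping = {'c': 4, 'y': 45}
`out = mapping["c"]` → out = 4
So out = 4

Answer: 4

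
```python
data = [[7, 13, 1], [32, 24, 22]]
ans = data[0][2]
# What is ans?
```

Trace:
`data = [[7, 13, 1], [32, 24, 22]]` → data = [[7, 13, 1], [32, 24, 22]]
`ans = data[0][2]` → ans = 1
So ans = 1

Answer: 1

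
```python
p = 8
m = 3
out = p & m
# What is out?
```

Trace:
`p = 8` → p = 8
`m = 3` → m = 3
`out = p & m` → out = 0
So out = 0

Answer: 0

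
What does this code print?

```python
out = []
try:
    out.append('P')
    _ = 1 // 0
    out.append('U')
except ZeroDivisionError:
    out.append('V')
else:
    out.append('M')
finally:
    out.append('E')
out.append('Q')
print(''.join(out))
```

Execution trace: 'P' (try body) → 'V' (except ZeroDivisionError) → 'E' (finally) → 'Q' (after the try/except). Output: PVEQ

Answer: PVEQ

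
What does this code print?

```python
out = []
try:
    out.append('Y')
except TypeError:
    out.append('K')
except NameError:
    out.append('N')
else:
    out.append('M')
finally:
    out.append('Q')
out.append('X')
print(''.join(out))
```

Execution trace: 'Y' (try body, no exception) → 'M' (else) → 'Q' (finally) → 'X' (after the try/except). Output: YMQX

Answer: YMQX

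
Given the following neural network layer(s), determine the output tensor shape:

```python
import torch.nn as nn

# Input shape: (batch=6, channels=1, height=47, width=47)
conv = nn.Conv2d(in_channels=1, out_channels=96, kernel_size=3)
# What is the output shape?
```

Input: (6, 1, 47, 47) -> Output: (6, 96, 45, 45)

Answer: (6, 96, 45, 45)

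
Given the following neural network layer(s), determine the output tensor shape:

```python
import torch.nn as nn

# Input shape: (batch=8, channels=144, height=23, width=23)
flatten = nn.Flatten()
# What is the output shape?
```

Input: (8, 144, 23, 23) -> Output: (8, 76176)

Answer: (8, 76176)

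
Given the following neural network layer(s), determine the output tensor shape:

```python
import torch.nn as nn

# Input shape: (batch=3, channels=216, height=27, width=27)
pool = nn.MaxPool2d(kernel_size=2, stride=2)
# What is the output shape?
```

Input: (3, 216, 27, 27) -> Output: (3, 216, 13, 13)

Answer: (3, 216, 13, 13)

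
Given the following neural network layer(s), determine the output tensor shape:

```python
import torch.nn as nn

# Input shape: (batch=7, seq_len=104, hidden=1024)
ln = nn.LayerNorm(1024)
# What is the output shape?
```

Input: (7, 104, 1024) -> Output: (7, 104, 1024)

Answer: (7, 104, 1024)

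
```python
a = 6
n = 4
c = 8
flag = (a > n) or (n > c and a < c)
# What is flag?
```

Trace:
`a = 6` → a = 6
`n = 4` → n = 4
`c = 8` → c = 8
`flag = (a > n) or (n > c and a < c)` → flag = True
So flag = True

Answer: True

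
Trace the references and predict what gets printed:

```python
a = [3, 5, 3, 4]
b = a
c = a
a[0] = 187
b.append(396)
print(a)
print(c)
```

Key concept: multiple aliases.
Step by step:
`a = [3, 5, 3, 4]` → a = [3, 5, 3, 4]
`b = a` → b = [3, 5, 3, 4] (same object as a)
`c = a` → c = [3, 5, 3, 4] (same object as a, b)
`a[0] = 187` → a = [187, 5, 3, 4] (same object as b, c); b = [187, 5, 3, 4] (same object as a, c); c = [187, 5, 3, 4] (same object as a, b)
`b.append(396)` → a = [187, 5, 3, 4, 396] (same object as b, c); b = [187, 5, 3, 4, 396] (same object as a, c); c = [187, 5, 3, 4, 396] (same object as a, b)
`print(a)` → prints [187, 5, 3, 4, 396]
`print(c)` → prints [187, 5, 3, 4, 396]

Answer:
[187, 5, 3, 4, 396]
[187, 5, 3, 4, 396]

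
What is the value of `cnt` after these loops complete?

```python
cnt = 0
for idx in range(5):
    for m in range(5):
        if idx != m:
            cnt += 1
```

5² - 5 (exclude diagonal)
`cnt` takes the values: 0 → 1 → 2 → 3 → 4 → 5 → 6 → 7 → 8 → 9 → 10 → 11 → 12 → 13 → 14 → 15 → 16 → 17 → 18 → 19 → 20

Answer: 20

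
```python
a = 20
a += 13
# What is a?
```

Trace:
`a = 20` → a = 20
`a += 13` → a = 33
So a = 33

Answer: 33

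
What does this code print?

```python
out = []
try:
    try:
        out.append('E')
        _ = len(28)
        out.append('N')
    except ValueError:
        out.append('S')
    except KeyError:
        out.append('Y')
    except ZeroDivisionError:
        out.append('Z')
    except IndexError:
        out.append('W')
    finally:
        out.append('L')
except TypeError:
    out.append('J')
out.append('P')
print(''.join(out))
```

Execution trace: 'E' (try body) → 'L' (finally) → 'J' (outer except TypeError) → 'P' (after the try/except). Output: ELJP

Answer: ELJP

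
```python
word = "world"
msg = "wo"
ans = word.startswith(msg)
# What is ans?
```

Trace:
`word = "world"` → word = 'world'
`msg = "wo"` → msg = 'wo'
`ans = word.startswith(msg)` → ans = True
So ans = True

Answer: True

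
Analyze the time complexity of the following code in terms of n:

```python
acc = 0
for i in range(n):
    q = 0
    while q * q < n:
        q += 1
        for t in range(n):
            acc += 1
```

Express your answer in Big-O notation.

Each loop level contributes: n × √n × n. Multiplying the contributions gives O(n^2√n).

Answer: O(n^2√n)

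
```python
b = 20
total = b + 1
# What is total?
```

Trace:
`b = 20` → b = 20
`total = b + 1` → total = 21
So total = 21

Answer: 21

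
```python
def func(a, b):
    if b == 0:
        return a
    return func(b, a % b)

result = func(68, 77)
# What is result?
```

func(68, 77) -> func(77, 68) -> func(68, 9) -> func(9, 5) -> func(5, 4) -> func(4, 1) -> func(1, 0) -> 1

Answer: 1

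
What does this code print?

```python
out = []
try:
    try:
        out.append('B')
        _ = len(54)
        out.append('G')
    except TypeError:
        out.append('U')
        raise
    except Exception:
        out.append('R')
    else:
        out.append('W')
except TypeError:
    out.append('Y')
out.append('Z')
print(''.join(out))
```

Execution trace: 'B' (inner try body) → 'U' (inner except TypeError) → 'Y' (outer except TypeError) → 'Z' (after the try/except). Output: BUYZ

Answer: BUYZ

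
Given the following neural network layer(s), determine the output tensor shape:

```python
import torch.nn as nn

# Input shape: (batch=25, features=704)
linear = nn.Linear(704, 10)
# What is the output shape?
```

Input: (25, 704) -> Output: (25, 10)

Answer: (25, 10)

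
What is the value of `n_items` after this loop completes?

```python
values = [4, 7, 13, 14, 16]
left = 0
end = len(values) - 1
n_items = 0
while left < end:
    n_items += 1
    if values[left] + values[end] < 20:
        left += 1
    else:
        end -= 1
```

Steps to find pair summing to 20
`n_items` takes the values: 0 → 1 → 2 → 3 → 4

Answer: 4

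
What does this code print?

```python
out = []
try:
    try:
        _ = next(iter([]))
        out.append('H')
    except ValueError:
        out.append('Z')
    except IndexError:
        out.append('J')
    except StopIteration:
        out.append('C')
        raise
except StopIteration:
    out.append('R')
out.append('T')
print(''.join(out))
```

Execution trace: 'C' (inner except StopIteration) → 'R' (outer except StopIteration) → 'T' (after the try/except). Output: CRT

Answer: CRT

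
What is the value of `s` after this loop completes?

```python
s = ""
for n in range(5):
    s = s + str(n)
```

Concatenate digits 0 to 4
`s` takes the values: "" → "0" → "01" → "012" → "0123" → "01234"

Answer: "01234"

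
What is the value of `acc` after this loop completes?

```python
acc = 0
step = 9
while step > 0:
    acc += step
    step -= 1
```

Sum 9 down to 1
`acc` takes the values: 0 → 9 → 17 → 24 → 30 → 35 → 39 → 42 → 44 → 45

Answer: 45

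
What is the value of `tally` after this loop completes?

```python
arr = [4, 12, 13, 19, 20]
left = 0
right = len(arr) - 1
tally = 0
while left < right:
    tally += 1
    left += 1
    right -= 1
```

Iterations until pointers meet (list length 5)
`tally` takes the values: 0 → 1 → 2

Answer: 2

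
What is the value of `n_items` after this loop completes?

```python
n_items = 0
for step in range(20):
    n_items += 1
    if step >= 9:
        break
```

Loop breaks when step reaches 9, n_items is 10
`n_items` takes the values: 0 → 1 → 2 → 3 → 4 → 5 → 6 → 7 → 8 → 9 → 10

Answer: 10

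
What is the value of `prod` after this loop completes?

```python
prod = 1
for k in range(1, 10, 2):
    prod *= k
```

Product of 1, 3, 5, ... up to 9
`prod` takes the values: 1 → 3 → 15 → 105 → 945

Answer: 945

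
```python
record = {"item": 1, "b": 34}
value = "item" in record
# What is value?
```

Trace:
`record = {"item": 1, "b": 34}` → record = {'item': 1, 'b': 34}
`value = "item" in record` → value = True
So value = True

Answer: True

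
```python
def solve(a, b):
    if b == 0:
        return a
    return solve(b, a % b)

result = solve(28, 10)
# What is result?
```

solve(28, 10) -> solve(10, 8) -> solve(8, 2) -> solve(2, 0) -> 2

Answer: 2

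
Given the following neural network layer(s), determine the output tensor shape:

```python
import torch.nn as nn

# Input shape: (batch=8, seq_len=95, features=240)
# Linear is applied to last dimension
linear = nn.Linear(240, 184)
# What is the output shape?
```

Input: (8, 95, 240) -> Output: (8, 95, 184)

Answer: (8, 95, 184)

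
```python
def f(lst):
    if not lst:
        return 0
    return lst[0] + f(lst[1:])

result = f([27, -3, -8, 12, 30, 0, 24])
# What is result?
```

27 + (-3) + (-8) + 12 + 30 + 0 + 24 + 0 = 82

Answer: 82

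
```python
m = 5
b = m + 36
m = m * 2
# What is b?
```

Trace:
`m = 5` → m = 5
`b = m + 36` → b = 41
`m = m * 2` → m = 10
So b = 41

Answer: 41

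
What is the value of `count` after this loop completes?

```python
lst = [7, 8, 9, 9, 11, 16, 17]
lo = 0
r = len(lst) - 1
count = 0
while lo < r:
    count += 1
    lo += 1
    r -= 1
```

Iterations until pointers meet (list length 7)
`count` takes the values: 0 → 1 → 2 → 3

Answer: 3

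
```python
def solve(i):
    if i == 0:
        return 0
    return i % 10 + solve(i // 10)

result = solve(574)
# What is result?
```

Sum of digits of 574: 4 + 7 + 5 = 16

Answer: 16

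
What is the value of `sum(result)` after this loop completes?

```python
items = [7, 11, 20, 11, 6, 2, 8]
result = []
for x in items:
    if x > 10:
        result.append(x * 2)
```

Sum of doubled values > 10
`result` takes the values: [] → [22] → [22, 40] → [22, 40, 22]
So `sum(result)` = 84

Answer: 84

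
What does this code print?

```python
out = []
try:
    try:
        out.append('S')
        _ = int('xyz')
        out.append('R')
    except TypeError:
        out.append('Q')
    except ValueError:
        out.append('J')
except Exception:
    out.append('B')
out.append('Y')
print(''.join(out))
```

Execution trace: 'S' (inner try body) → 'J' (inner except ValueError) → 'Y' (after the try/except). Output: SJY

Answer: SJY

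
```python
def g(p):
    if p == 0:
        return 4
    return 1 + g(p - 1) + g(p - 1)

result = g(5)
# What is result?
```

g(p) = 1 + 2·g(p-1), g(0)=4. Closed form: (4+1)·2^5 - 1 = 159.

Answer: 159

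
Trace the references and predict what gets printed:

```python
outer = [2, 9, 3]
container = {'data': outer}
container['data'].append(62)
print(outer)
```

Key concept: dict holds reference to list.
Step by step:
`outer = [2, 9, 3]` → outer = [2, 9, 3]
`container = {'data': outer}` → container = {'data': [2, 9, 3]}
`container['data'].append(62)` → outer = [2, 9, 3, 62]; container = {'data': [2, 9, 3, 62]}
`print(outer)` → prints [2, 9, 3, 62]

Answer: [2, 9, 3, 62]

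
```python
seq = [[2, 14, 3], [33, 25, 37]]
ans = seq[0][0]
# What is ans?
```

Trace:
`seq = [[2, 14, 3], [33, 25, 37]]` → seq = [[2, 14, 3], [33, 25, 37]]
`ans = seq[0][0]` → ans = 2
So ans = 2

Answer: 2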